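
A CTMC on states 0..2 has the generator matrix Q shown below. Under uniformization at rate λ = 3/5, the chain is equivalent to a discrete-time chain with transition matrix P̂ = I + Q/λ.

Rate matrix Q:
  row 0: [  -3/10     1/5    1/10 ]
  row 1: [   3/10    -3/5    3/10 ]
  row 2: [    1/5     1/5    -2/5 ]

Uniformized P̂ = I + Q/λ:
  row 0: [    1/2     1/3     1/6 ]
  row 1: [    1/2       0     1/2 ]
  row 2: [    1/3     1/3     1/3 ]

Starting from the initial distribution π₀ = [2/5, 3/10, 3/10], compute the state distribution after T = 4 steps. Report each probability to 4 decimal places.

t=0: π = [0.4000, 0.3000, 0.3000]
t=1: π = [0.4500, 0.2333, 0.3167]
t=2: π = [0.4472, 0.2556, 0.2972]
t=3: π = [0.4505, 0.2481, 0.3014]
t=4: π = [0.4498, 0.2506, 0.2996]

π = [0.4498, 0.2506, 0.2996]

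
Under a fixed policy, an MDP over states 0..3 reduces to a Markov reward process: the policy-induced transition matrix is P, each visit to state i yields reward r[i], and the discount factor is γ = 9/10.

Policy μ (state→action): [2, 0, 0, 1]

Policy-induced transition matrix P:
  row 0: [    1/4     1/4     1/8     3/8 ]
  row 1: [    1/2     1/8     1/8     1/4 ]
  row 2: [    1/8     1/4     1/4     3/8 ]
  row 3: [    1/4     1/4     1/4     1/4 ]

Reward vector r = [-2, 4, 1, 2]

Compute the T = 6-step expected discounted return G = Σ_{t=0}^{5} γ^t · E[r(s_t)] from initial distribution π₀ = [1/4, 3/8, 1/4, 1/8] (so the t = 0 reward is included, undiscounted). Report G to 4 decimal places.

t=0: π = [0.2500, 0.3750, 0.2500, 0.1250], E[r] = 1.5000, γ^t·E[r] = 1.500000, running G = 1.500000
t=1: π = [0.3125, 0.2031, 0.1719, 0.3125], E[r] = 0.9844, γ^t·E[r] = 0.885938, running G = 2.385938
t=2: π = [0.2793, 0.2246, 0.1855, 0.3105], E[r] = 1.1465, γ^t·E[r] = 0.928652, running G = 3.314590
t=3: π = [0.2830, 0.2219, 0.1870, 0.3081], E[r] = 1.1250, γ^t·E[r] = 0.820125, running G = 4.134715
t=4: π = [0.2821, 0.2223, 0.1869, 0.3087], E[r] = 1.1292, γ^t·E[r] = 0.740876, running G = 4.875590
t=5: π = [0.2822, 0.2222, 0.1870, 0.3086], E[r] = 1.1287, γ^t·E[r] = 0.666466, running G = 5.542056

G = 5.5421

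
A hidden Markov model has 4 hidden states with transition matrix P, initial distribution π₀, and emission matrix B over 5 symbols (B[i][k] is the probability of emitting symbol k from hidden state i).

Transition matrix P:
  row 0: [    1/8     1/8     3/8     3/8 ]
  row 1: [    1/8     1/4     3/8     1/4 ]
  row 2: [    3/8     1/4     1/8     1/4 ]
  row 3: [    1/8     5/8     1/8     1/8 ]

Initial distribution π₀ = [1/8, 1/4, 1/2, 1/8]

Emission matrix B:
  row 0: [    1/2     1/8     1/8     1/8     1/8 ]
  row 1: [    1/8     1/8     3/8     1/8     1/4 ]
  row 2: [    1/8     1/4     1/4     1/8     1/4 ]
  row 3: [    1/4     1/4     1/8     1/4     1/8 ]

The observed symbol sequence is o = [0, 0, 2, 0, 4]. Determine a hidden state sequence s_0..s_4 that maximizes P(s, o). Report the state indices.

t=0: δ = [6.250e-02, 3.125e-02, 6.250e-02, 3.125e-02]  (obs o_0=0)
t=1: δ = [1.172e-02, 2.441e-03, 2.930e-03, 5.859e-03]  ψ = [2, 3, 0, 0]  (obs o_1=0)
t=2: δ = [1.831e-04, 1.373e-03, 1.099e-03, 5.493e-04]  ψ = [0, 3, 0, 0]  (obs o_2=2)
t=3: δ = [2.060e-04, 4.292e-05, 6.437e-05, 8.583e-05]  ψ = [2, 1, 1, 1]  (obs o_3=0)
t=4: δ = [3.219e-06, 1.341e-05, 1.931e-05, 9.656e-06]  ψ = [0, 3, 0, 0]  (obs o_4=4)
backtrack: best end state = 2; path = [2, 0, 2, 0, 2]

path = [2, 0, 2, 0, 2]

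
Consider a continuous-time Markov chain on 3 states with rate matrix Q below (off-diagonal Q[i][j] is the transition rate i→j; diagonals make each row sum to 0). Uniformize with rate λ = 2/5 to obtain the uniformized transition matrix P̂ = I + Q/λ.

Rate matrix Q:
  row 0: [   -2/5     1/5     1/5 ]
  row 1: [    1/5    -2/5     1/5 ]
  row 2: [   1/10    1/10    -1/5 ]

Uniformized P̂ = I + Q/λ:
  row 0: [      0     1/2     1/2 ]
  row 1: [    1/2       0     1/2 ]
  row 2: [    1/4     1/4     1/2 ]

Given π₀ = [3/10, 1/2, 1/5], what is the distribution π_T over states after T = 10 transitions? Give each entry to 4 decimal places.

t=0: π = [0.3000, 0.5000, 0.2000]
t=1: π = [0.3000, 0.2000, 0.5000]
t=2: π = [0.2250, 0.2750, 0.5000]
t=3: π = [0.2625, 0.2375, 0.5000]
t=4: π = [0.2438, 0.2563, 0.5000]
t=5: π = [0.2531, 0.2469, 0.5000]
t=6: π = [0.2484, 0.2516, 0.5000]
t=7: π = [0.2508, 0.2492, 0.5000]
t=8: π = [0.2496, 0.2504, 0.5000]
t=9: π = [0.2502, 0.2498, 0.5000]
t=10: π = [0.2499, 0.2501, 0.5000]

π = [0.2499, 0.2501, 0.5000]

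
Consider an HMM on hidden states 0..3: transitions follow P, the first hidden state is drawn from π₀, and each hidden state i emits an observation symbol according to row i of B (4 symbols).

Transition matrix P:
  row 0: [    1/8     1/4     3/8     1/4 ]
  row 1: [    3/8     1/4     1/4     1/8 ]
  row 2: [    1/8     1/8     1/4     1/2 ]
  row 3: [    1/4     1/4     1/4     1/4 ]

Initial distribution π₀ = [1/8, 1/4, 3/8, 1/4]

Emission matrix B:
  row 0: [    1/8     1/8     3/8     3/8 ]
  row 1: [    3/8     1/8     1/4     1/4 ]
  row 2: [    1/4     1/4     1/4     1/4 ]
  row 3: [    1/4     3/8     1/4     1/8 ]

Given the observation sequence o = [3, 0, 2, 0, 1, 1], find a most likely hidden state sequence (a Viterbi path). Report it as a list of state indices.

t=0: δ = [4.688e-02, 6.250e-02, 9.375e-02, 3.125e-02]  (obs o_0=3)
t=1: δ = [2.930e-03, 5.859e-03, 5.859e-03, 1.172e-02]  ψ = [1, 1, 2, 2]  (obs o_1=0)
t=2: δ = [1.099e-03, 7.324e-04, 7.324e-04, 7.324e-04]  ψ = [3, 3, 3, 2]  (obs o_2=2)
t=3: δ = [3.433e-05, 1.030e-04, 1.030e-04, 9.155e-05]  ψ = [1, 0, 0, 2]  (obs o_3=0)
t=4: δ = [4.828e-06, 3.219e-06, 6.437e-06, 1.931e-05]  ψ = [1, 1, 1, 2]  (obs o_4=1)
t=5: δ = [6.035e-07, 6.035e-07, 1.207e-06, 1.810e-06]  ψ = [3, 3, 3, 3]  (obs o_5=1)
backtrack: best end state = 3; path = [2, 3, 0, 2, 3, 3]

path = [2, 3, 0, 2, 3, 3]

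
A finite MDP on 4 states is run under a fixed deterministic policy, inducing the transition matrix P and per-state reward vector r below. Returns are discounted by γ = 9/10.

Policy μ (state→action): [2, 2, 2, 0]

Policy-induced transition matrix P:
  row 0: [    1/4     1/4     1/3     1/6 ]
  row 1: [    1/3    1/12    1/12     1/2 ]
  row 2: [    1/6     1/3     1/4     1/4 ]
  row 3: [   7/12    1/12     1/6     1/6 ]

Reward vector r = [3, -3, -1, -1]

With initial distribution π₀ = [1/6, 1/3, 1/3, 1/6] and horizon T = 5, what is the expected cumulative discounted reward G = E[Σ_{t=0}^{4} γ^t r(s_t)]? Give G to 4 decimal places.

t=0: π = [0.1667, 0.3333, 0.3333, 0.1667], E[r] = -1.0000, γ^t·E[r] = -1.000000, running G = -1.000000
t=1: π = [0.3056, 0.1944, 0.1944, 0.3056], E[r] = -0.1667, γ^t·E[r] = -0.150000, running G = -1.150000
t=2: π = [0.3519, 0.1829, 0.2176, 0.2477], E[r] = 0.0417, γ^t·E[r] = 0.033750, running G = -1.116250
t=3: π = [0.3297, 0.1964, 0.2282, 0.2458], E[r] = -0.0741, γ^t·E[r] = -0.054000, running G = -1.170250
t=4: π = [0.3293, 0.1953, 0.2243, 0.2511], E[r] = -0.0736, γ^t·E[r] = -0.048284, running G = -1.218534

G = -1.2185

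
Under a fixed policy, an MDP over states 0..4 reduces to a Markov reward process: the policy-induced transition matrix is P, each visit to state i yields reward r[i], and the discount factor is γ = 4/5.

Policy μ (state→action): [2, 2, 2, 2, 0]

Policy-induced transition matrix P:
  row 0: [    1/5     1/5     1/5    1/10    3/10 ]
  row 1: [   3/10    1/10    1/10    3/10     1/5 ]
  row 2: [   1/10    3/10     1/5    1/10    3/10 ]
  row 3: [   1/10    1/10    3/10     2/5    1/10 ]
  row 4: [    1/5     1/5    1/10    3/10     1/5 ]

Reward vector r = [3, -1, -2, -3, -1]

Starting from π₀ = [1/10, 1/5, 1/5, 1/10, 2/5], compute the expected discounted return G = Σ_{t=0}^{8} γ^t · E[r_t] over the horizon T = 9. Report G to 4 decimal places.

t=0: π = [0.1000, 0.2000, 0.2000, 0.1000, 0.4000], E[r] = -1.0000, γ^t·E[r] = -1.000000, running G = -1.000000
t=1: π = [0.1900, 0.1900, 0.1500, 0.2500, 0.2200], E[r] = -0.8900, γ^t·E[r] = -0.712000, running G = -1.712000
t=2: π = [0.1790, 0.1710, 0.1840, 0.2570, 0.2090], E[r] = -0.9820, γ^t·E[r] = -0.628480, running G = -2.340480
t=3: π = [0.1730, 0.1756, 0.1877, 0.2531, 0.2106], E[r] = -1.0019, γ^t·E[r] = -0.512973, running G = -2.853453
t=4: π = [0.1735, 0.1759, 0.1867, 0.2532, 0.2108], E[r] = -0.9991, γ^t·E[r] = -0.409235, running G = -3.262688
t=5: π = [0.1736, 0.1758, 0.1867, 0.2533, 0.2107], E[r] = -0.9988, γ^t·E[r] = -0.327287, running G = -3.589975
t=6: π = [0.1736, 0.1758, 0.1867, 0.2533, 0.2107], E[r] = -0.9989, γ^t·E[r] = -0.261857, running G = -3.851832
t=7: π = [0.1736, 0.1758, 0.1867, 0.2533, 0.2107], E[r] = -0.9989, γ^t·E[r] = -0.209487, running G = -4.061319
t=8: π = [0.1736, 0.1758, 0.1867, 0.2533, 0.2107], E[r] = -0.9989, γ^t·E[r] = -0.167589, running G = -4.228908

G = -4.2289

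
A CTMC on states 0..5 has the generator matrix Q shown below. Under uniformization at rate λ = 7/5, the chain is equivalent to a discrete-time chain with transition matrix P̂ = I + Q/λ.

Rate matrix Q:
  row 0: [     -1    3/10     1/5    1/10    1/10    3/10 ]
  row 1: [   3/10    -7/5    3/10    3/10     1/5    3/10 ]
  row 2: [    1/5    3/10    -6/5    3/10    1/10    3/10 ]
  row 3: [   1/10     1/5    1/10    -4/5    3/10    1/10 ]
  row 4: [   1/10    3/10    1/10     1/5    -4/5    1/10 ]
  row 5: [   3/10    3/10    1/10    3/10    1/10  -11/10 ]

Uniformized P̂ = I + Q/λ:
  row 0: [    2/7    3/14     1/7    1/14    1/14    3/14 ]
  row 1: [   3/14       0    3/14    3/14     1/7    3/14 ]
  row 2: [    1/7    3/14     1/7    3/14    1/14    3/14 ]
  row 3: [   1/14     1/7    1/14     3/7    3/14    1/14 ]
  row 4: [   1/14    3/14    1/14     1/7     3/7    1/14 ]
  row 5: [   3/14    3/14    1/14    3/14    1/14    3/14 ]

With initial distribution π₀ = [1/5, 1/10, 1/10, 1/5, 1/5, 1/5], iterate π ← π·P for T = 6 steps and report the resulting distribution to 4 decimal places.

t=0: π = [0.2000, 0.1000, 0.1000, 0.2000, 0.2000, 0.2000]
t=1: π = [0.1643, 0.1786, 0.1071, 0.2143, 0.1786, 0.1571]
t=2: π = [0.1622, 0.1607, 0.1163, 0.2240, 0.1786, 0.1582]
t=3: π = [0.1601, 0.1638, 0.1143, 0.2263, 0.1787, 0.1568]
t=4: π = [0.1597, 0.1630, 0.1144, 0.2272, 0.1793, 0.1564]
t=5: π = [0.1595, 0.1631, 0.1143, 0.2273, 0.1796, 0.1562]
t=6: π = [0.1594, 0.1631, 0.1143, 0.2274, 0.1797, 0.1562]

π = [0.1594, 0.1631, 0.1143, 0.2274, 0.1797, 0.1562]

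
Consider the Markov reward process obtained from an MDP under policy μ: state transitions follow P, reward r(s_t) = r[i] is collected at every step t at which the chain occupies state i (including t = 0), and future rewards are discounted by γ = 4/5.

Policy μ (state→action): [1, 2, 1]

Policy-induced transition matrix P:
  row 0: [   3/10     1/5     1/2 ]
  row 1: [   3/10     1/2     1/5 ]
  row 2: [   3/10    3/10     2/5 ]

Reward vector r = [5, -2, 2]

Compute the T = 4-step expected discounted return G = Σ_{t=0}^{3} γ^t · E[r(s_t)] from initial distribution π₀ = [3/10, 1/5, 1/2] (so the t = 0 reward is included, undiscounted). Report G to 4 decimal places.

G = 5.2299

t=0: π = [0.3000, 0.2000, 0.5000], E[r] = 2.1000, γ^t·E[r] = 2.100000, running G = 2.100000
t=1: π = [0.3000, 0.3100, 0.3900], E[r] = 1.6600, γ^t·E[r] = 1.328000, running G = 3.428000
t=2: π = [0.3000, 0.3320, 0.3680], E[r] = 1.5720, γ^t·E[r] = 1.006080, running G = 4.434080
t=3: π = [0.3000, 0.3364, 0.3636], E[r] = 1.5544, γ^t·E[r] = 0.795853, running G = 5.229933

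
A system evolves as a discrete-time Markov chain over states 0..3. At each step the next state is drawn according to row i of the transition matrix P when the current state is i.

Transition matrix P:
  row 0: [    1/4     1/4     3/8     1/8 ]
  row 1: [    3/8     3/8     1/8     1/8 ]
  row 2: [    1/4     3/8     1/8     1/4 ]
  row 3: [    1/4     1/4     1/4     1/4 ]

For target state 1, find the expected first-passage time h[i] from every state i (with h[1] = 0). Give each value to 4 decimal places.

First-step conditioning: h[1] = 0; for i ≠ 1, h[i] = 1 + Σ_k P[i][k]·h[k].
  h[0] = 1 + 1/4·h[0] + 3/8·h[2] + 1/8·h[3]
  h[2] = 1 + 1/4·h[0] + 1/8·h[2] + 1/4·h[3]
  h[3] = 1 + 1/4·h[0] + 1/4·h[2] + 1/4·h[3]
Solving the 3×3 linear system over states ≠ 1 gives exactly h = [284/81, 0, 256/81, 32/9] (h[1] = 0 is the target).

h = [3.5062, 0.0000, 3.1605, 3.5556]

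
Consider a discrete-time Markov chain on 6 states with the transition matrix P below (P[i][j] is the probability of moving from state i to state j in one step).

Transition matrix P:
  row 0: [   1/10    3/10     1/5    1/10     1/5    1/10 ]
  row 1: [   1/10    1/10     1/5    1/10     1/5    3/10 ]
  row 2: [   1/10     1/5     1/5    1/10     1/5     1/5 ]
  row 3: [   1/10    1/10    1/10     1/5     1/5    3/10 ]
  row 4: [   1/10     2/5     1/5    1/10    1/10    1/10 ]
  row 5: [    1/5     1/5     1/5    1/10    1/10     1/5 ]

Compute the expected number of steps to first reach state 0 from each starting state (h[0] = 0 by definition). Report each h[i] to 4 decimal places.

h = [0.0000, 8.1550, 8.2304, 8.1467, 8.2921, 7.4012]

First-step conditioning: h[0] = 0; for i ≠ 0, h[i] = 1 + Σ_k P[i][k]·h[k].
  h[1] = 1 + 1/10·h[1] + 1/5·h[2] + 1/10·h[3] + 1/5·h[4] + 3/10·h[5]
  h[2] = 1 + 1/5·h[1] + 1/5·h[2] + 1/10·h[3] + 1/5·h[4] + 1/5·h[5]
  h[3] = 1 + 1/10·h[1] + 1/10·h[2] + 1/5·h[3] + 1/5·h[4] + 3/10·h[5]
  h[4] = 1 + 2/5·h[1] + 1/5·h[2] + 1/10·h[3] + 1/10·h[4] + 1/10·h[5]
  h[5] = 1 + 1/5·h[1] + 1/5·h[2] + 1/10·h[3] + 1/10·h[4] + 1/5·h[5]
Solving the 5×5 linear system over states ≠ 0 gives exactly h = [0, 107100/13133, 108090/13133, 106990/13133, 108900/13133, 97200/13133] (h[0] = 0 is the target).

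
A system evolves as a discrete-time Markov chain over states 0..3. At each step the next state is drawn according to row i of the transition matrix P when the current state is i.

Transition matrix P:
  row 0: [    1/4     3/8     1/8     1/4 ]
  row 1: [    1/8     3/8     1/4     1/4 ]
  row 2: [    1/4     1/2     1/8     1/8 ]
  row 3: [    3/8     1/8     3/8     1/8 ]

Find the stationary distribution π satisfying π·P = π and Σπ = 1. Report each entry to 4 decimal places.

Balance equations π_j = Σ_i π_i·P[i][j]:
  π_0 = 1/4·π_0 + 1/8·π_1 + 1/4·π_2 + 3/8·π_3
  π_1 = 3/8·π_0 + 3/8·π_1 + 1/2·π_2 + 1/8·π_3
  π_2 = 1/8·π_0 + 1/4·π_1 + 1/8·π_2 + 3/8·π_3
  normalize: π_0 + π_1 + π_2 + π_3 = 1
Solving the linear system gives exactly π = [134/581, 205/581, 127/581, 115/581].

π = [0.2306, 0.3528, 0.2186, 0.1979]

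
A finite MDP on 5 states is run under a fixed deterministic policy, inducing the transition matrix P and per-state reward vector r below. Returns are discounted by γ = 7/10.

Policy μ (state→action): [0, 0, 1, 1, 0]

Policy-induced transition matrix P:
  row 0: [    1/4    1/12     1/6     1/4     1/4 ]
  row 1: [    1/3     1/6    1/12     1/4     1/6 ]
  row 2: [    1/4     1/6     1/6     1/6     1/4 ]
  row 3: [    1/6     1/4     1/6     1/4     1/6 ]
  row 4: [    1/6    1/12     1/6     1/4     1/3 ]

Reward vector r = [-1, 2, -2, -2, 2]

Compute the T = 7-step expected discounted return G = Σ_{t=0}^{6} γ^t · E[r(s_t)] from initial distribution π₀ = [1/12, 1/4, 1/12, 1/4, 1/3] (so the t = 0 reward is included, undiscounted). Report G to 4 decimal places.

G = -0.0578

t=0: π = [0.0833, 0.2500, 0.0833, 0.2500, 0.3333], E[r] = 0.4167, γ^t·E[r] = 0.416667, running G = 0.416667
t=1: π = [0.2222, 0.1528, 0.1458, 0.2431, 0.2361], E[r] = -0.2222, γ^t·E[r] = -0.155556, running G = 0.261111
t=2: π = [0.2228, 0.1487, 0.1539, 0.2378, 0.2367], E[r] = -0.2355, γ^t·E[r] = -0.115411, running G = 0.145700
t=3: π = [0.2228, 0.1482, 0.1543, 0.2372, 0.2375], E[r] = -0.2343, γ^t·E[r] = -0.080374, running G = 0.065326
t=4: π = [0.2228, 0.1481, 0.1543, 0.2371, 0.2377], E[r] = -0.2342, γ^t·E[r] = -0.056237, running G = 0.009089
t=5: π = [0.2228, 0.1481, 0.1543, 0.2371, 0.2377], E[r] = -0.2342, γ^t·E[r] = -0.039359, running G = -0.030270
t=6: π = [0.2228, 0.1481, 0.1543, 0.2371, 0.2377], E[r] = -0.2342, γ^t·E[r] = -0.027550, running G = -0.057820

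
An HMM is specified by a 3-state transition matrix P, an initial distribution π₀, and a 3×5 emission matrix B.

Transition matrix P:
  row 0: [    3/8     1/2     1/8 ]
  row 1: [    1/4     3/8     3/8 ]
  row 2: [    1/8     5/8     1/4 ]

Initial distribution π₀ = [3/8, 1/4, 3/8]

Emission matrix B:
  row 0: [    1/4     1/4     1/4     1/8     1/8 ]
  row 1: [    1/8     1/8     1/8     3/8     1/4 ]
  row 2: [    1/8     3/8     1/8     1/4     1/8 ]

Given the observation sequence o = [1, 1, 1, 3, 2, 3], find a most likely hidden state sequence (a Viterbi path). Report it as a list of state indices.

path = [2, 1, 2, 1, 0, 1]

t=0: δ = [9.375e-02, 3.125e-02, 1.406e-01]  (obs o_0=1)
t=1: δ = [8.789e-03, 1.099e-02, 1.318e-02]  ψ = [0, 2, 2]  (obs o_1=1)
t=2: δ = [8.240e-04, 1.030e-03, 1.545e-03]  ψ = [0, 2, 1]  (obs o_2=1)
t=3: δ = [3.862e-05, 3.621e-04, 9.656e-05]  ψ = [0, 2, 1]  (obs o_3=3)
t=4: δ = [2.263e-05, 1.697e-05, 1.697e-05]  ψ = [1, 1, 1]  (obs o_4=2)
t=5: δ = [1.061e-06, 4.243e-06, 1.591e-06]  ψ = [0, 0, 1]  (obs o_5=3)
backtrack: best end state = 1; path = [2, 1, 2, 1, 0, 1]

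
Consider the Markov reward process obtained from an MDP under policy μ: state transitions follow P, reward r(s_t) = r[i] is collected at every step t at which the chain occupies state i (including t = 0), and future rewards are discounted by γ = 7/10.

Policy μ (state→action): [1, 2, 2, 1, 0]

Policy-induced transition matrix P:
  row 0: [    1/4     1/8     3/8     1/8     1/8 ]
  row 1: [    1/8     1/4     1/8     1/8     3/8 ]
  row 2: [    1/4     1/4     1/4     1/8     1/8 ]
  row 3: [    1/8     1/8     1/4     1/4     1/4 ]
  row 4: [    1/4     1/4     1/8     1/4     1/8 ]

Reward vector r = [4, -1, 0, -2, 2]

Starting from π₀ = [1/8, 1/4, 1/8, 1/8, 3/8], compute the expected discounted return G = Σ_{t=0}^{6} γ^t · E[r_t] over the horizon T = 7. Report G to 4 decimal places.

G = 2.0821

t=0: π = [0.1250, 0.2500, 0.1250, 0.1250, 0.3750], E[r] = 0.7500, γ^t·E[r] = 0.750000, running G = 0.750000
t=1: π = [0.2031, 0.2188, 0.1875, 0.1875, 0.2031], E[r] = 0.6250, γ^t·E[r] = 0.437500, running G = 1.187500
t=2: π = [0.1992, 0.2012, 0.2227, 0.1738, 0.2031], E[r] = 0.6543, γ^t·E[r] = 0.320605, running G = 1.508105
t=3: π = [0.2031, 0.2034, 0.2244, 0.1721, 0.1970], E[r] = 0.6589, γ^t·E[r] = 0.226015, running G = 1.734120
t=4: π = [0.2031, 0.2031, 0.2253, 0.1711, 0.1974], E[r] = 0.6616, γ^t·E[r] = 0.158848, running G = 1.892968
t=5: π = [0.2032, 0.2032, 0.2253, 0.1711, 0.1972], E[r] = 0.6619, γ^t·E[r] = 0.111240, running G = 2.004208
t=6: π = [0.2032, 0.2032, 0.2254, 0.1710, 0.1972], E[r] = 0.6620, γ^t·E[r] = 0.077879, running G = 2.082087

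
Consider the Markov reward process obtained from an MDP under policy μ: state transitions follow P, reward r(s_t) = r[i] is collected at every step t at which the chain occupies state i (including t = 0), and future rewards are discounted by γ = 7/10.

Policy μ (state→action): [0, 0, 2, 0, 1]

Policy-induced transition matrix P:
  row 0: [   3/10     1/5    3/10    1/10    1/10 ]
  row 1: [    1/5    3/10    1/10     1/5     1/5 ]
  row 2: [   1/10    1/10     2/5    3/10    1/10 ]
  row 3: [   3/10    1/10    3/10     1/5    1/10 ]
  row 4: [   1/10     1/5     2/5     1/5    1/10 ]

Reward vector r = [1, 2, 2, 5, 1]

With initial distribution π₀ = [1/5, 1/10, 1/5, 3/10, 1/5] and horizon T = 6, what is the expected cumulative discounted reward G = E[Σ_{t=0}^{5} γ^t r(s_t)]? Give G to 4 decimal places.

G = 6.9743

t=0: π = [0.2000, 0.1000, 0.2000, 0.3000, 0.2000], E[r] = 2.5000, γ^t·E[r] = 2.500000, running G = 2.500000
t=1: π = [0.2100, 0.1600, 0.3200, 0.2000, 0.1100], E[r] = 2.2800, γ^t·E[r] = 1.596000, running G = 4.096000
t=2: π = [0.1980, 0.1640, 0.3110, 0.2110, 0.1160], E[r] = 2.3190, γ^t·E[r] = 1.136310, running G = 5.232310
t=3: π = [0.1982, 0.1642, 0.3099, 0.2113, 0.1164], E[r] = 2.3193, γ^t·E[r] = 0.795520, running G = 6.027830
t=4: π = [0.1983, 0.1643, 0.3098, 0.2112, 0.1164], E[r] = 2.3188, γ^t·E[r] = 0.556737, running G = 6.584567
t=5: π = [0.1983, 0.1643, 0.3098, 0.2111, 0.1164], E[r] = 2.3187, γ^t·E[r] = 0.389701, running G = 6.974268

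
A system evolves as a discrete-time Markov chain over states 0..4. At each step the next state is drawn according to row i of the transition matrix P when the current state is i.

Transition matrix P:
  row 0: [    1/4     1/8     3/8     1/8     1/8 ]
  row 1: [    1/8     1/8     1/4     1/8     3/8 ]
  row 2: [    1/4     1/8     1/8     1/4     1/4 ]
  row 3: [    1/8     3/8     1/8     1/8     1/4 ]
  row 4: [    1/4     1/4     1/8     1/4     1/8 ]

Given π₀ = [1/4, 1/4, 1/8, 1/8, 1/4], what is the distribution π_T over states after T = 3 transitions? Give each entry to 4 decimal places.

π = [0.2031, 0.1975, 0.2007, 0.1775, 0.2212]

t=0: π = [0.2500, 0.2500, 0.1250, 0.1250, 0.2500]
t=1: π = [0.2031, 0.1875, 0.2188, 0.1719, 0.2188]
t=2: π = [0.2051, 0.1953, 0.1992, 0.1797, 0.2207]
t=3: π = [0.2031, 0.1975, 0.2007, 0.1775, 0.2212]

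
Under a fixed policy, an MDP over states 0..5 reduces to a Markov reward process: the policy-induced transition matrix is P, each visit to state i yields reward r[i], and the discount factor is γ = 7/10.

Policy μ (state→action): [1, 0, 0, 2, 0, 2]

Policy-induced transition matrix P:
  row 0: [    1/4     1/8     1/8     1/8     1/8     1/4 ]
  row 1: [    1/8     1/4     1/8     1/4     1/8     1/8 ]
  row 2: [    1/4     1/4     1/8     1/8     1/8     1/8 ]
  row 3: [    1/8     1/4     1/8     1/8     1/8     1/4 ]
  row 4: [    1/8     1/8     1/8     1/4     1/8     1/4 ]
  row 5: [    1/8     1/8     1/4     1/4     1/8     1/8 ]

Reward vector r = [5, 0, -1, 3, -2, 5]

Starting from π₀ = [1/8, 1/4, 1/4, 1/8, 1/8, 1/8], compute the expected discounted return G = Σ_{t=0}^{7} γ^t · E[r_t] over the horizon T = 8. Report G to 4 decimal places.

G = 5.2005

t=0: π = [0.1250, 0.2500, 0.2500, 0.1250, 0.1250, 0.1250], E[r] = 1.1250, γ^t·E[r] = 1.125000, running G = 1.125000
t=1: π = [0.1719, 0.2031, 0.1406, 0.1875, 0.1250, 0.1719], E[r] = 1.8906, γ^t·E[r] = 1.323438, running G = 2.448438
t=2: π = [0.1641, 0.1914, 0.1465, 0.1875, 0.1250, 0.1855], E[r] = 1.9141, γ^t·E[r] = 0.937891, running G = 3.386328
t=3: π = [0.1638, 0.1907, 0.1482, 0.1877, 0.1250, 0.1846], E[r] = 1.9070, γ^t·E[r] = 0.654095, running G = 4.040423
t=4: π = [0.1640, 0.1908, 0.1481, 0.1875, 0.1250, 0.1846], E[r] = 1.9074, γ^t·E[r] = 0.457962, running G = 4.498385
t=5: π = [0.1640, 0.1908, 0.1481, 0.1875, 0.1250, 0.1846], E[r] = 1.9075, γ^t·E[r] = 0.320586, running G = 4.818971
t=6: π = [0.1640, 0.1908, 0.1481, 0.1875, 0.1250, 0.1846], E[r] = 1.9075, γ^t·E[r] = 0.224412, running G = 5.043382
t=7: π = [0.1640, 0.1908, 0.1481, 0.1875, 0.1250, 0.1846], E[r] = 1.9075, γ^t·E[r] = 0.157088, running G = 5.200471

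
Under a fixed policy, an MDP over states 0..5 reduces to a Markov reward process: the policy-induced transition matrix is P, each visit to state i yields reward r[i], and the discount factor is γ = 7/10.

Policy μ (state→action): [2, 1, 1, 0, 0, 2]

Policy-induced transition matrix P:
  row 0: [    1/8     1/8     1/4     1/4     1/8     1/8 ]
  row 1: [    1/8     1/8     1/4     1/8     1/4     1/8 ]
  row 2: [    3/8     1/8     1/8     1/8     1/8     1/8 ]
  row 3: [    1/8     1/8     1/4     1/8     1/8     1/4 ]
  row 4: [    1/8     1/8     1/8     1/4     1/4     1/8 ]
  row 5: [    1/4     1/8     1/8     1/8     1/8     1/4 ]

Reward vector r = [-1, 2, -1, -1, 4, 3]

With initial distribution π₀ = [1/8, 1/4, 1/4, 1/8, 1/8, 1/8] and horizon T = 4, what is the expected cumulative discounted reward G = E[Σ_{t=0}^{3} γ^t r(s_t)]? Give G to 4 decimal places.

G = 2.1797

t=0: π = [0.1250, 0.2500, 0.2500, 0.1250, 0.1250, 0.1250], E[r] = 0.8750, γ^t·E[r] = 0.875000, running G = 0.875000
t=1: π = [0.2031, 0.1250, 0.1875, 0.1563, 0.1719, 0.1563], E[r] = 0.8594, γ^t·E[r] = 0.601563, running G = 1.476563
t=2: π = [0.1914, 0.1250, 0.1855, 0.1719, 0.1621, 0.1641], E[r] = 0.8418, γ^t·E[r] = 0.412480, running G = 1.889043
t=3: π = [0.1919, 0.1250, 0.1860, 0.1692, 0.1609, 0.1670], E[r] = 0.8474, γ^t·E[r] = 0.290662, running G = 2.179705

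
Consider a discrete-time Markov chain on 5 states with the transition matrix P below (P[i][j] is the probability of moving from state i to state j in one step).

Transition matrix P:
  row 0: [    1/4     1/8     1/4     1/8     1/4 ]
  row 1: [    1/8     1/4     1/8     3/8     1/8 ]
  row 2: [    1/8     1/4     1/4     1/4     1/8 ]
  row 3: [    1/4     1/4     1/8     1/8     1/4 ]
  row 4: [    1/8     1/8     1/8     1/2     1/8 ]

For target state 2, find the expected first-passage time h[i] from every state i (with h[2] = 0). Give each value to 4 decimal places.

h = [5.8214, 6.7619, 0.0000, 6.6667, 6.7500]

First-step conditioning: h[2] = 0; for i ≠ 2, h[i] = 1 + Σ_k P[i][k]·h[k].
  h[0] = 1 + 1/4·h[0] + 1/8·h[1] + 1/8·h[3] + 1/4·h[4]
  h[1] = 1 + 1/8·h[0] + 1/4·h[1] + 3/8·h[3] + 1/8·h[4]
  h[3] = 1 + 1/4·h[0] + 1/4·h[1] + 1/8·h[3] + 1/4·h[4]
  h[4] = 1 + 1/8·h[0] + 1/8·h[1] + 1/2·h[3] + 1/8·h[4]
Solving the 4×4 linear system over states ≠ 2 gives exactly h = [163/28, 142/21, 0, 20/3, 27/4] (h[2] = 0 is the target).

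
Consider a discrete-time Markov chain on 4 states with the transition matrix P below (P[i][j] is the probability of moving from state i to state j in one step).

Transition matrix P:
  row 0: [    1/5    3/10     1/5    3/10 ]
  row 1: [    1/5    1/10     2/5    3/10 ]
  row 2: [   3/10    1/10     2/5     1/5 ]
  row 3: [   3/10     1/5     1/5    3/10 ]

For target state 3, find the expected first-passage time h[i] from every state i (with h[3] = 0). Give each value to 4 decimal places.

First-step conditioning: h[3] = 0; for i ≠ 3, h[i] = 1 + Σ_k P[i][k]·h[k].
  h[0] = 1 + 1/5·h[0] + 3/10·h[1] + 1/5·h[2]
  h[1] = 1 + 1/5·h[0] + 1/10·h[1] + 2/5·h[2]
  h[2] = 1 + 3/10·h[0] + 1/10·h[1] + 2/5·h[2]
Solving the 3×3 linear system over states ≠ 3 gives exactly h = [100/27, 34/9, 112/27, 0] (h[3] = 0 is the target).

h = [3.7037, 3.7778, 4.1481, 0.0000]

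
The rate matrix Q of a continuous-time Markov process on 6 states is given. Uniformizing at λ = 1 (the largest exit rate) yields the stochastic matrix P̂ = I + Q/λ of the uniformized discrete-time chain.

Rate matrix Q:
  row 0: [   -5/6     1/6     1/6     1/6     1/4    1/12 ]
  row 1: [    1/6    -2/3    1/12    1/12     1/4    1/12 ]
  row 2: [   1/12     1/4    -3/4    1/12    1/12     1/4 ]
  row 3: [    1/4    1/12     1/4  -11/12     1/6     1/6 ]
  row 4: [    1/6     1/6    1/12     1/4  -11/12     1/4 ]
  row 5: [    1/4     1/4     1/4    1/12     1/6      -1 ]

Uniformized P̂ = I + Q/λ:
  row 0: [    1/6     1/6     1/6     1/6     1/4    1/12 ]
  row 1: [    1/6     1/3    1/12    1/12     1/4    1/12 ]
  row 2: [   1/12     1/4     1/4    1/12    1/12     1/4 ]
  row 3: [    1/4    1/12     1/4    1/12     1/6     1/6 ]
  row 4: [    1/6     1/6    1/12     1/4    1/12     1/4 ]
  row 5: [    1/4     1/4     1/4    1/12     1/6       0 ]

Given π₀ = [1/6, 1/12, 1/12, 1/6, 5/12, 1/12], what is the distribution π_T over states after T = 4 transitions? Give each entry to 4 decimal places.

t=0: π = [0.1667, 0.0833, 0.0833, 0.1667, 0.4167, 0.0833]
t=1: π = [0.1806, 0.1806, 0.1528, 0.1667, 0.1458, 0.1736]
t=2: π = [0.1823, 0.2101, 0.1806, 0.1227, 0.1719, 0.1325]
t=3: π = [0.1729, 0.2175, 0.1712, 0.1272, 0.1700, 0.1413]
t=4: π = [0.1748, 0.2184, 0.1710, 0.1261, 0.1708, 0.1390]

π = [0.1748, 0.2184, 0.1710, 0.1261, 0.1708, 0.1390]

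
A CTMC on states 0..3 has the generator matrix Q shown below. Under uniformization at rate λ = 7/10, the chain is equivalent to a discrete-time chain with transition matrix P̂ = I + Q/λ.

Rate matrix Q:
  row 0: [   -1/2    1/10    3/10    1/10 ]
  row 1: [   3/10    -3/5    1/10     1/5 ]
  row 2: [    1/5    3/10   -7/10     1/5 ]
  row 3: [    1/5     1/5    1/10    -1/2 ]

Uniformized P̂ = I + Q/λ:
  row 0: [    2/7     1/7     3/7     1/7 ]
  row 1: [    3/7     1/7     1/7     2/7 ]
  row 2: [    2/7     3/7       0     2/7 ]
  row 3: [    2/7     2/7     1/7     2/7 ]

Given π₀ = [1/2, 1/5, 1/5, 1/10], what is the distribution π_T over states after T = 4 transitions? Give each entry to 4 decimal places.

π = [0.3190, 0.2359, 0.2052, 0.2399]

t=0: π = [0.5000, 0.2000, 0.2000, 0.1000]
t=1: π = [0.3143, 0.2143, 0.2571, 0.2143]
t=2: π = [0.3163, 0.2469, 0.1959, 0.2408]
t=3: π = [0.3210, 0.2332, 0.2052, 0.2405]
t=4: π = [0.3190, 0.2359, 0.2052, 0.2399]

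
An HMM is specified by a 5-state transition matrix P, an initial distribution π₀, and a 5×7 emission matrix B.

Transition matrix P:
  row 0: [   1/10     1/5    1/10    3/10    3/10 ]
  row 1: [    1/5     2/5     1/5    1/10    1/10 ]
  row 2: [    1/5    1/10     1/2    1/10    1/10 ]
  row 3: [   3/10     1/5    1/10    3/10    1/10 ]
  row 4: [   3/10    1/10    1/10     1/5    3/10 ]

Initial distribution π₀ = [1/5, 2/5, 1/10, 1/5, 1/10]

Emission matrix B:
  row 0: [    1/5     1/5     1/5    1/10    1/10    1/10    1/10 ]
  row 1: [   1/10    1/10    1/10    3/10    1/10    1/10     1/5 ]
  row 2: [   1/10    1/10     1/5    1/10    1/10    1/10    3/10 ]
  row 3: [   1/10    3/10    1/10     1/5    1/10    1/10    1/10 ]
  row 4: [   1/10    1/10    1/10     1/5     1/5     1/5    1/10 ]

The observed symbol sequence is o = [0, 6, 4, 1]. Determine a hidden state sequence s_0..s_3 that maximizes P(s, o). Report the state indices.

path = [1, 2, 2, 2]

t=0: δ = [4.000e-02, 4.000e-02, 1.000e-02, 2.000e-02, 1.000e-02]  (obs o_0=0)
t=1: δ = [8.000e-04, 3.200e-03, 2.400e-03, 1.200e-03, 1.200e-03]  ψ = [1, 1, 1, 0, 0]  (obs o_1=6)
t=2: δ = [6.400e-05, 1.280e-04, 1.200e-04, 3.600e-05, 7.200e-05]  ψ = [1, 1, 2, 3, 4]  (obs o_2=4)
t=3: δ = [5.120e-06, 5.120e-06, 6.000e-06, 5.760e-06, 2.160e-06]  ψ = [1, 1, 2, 0, 4]  (obs o_3=1)
backtrack: best end state = 2; path = [1, 2, 2, 2]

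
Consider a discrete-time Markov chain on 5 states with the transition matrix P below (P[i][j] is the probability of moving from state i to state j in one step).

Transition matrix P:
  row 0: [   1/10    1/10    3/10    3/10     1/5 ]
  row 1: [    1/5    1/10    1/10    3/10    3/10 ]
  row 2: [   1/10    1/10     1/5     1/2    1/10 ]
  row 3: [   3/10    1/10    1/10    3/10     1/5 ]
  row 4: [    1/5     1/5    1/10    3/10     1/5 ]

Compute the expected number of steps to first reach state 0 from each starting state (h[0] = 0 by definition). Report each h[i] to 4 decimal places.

First-step conditioning: h[0] = 0; for i ≠ 0, h[i] = 1 + Σ_k P[i][k]·h[k].
  h[1] = 1 + 1/10·h[1] + 1/10·h[2] + 3/10·h[3] + 3/10·h[4]
  h[2] = 1 + 1/10·h[1] + 1/5·h[2] + 1/2·h[3] + 1/10·h[4]
  h[3] = 1 + 1/10·h[1] + 1/10·h[2] + 3/10·h[3] + 1/5·h[4]
  h[4] = 1 + 1/5·h[1] + 1/10·h[2] + 3/10·h[3] + 1/5·h[4]
Solving the 4×4 linear system over states ≠ 0 gives exactly h = [0, 900/199, 980/199, 810/199, 900/199] (h[0] = 0 is the target).

h = [0.0000, 4.5226, 4.9246, 4.0704, 4.5226]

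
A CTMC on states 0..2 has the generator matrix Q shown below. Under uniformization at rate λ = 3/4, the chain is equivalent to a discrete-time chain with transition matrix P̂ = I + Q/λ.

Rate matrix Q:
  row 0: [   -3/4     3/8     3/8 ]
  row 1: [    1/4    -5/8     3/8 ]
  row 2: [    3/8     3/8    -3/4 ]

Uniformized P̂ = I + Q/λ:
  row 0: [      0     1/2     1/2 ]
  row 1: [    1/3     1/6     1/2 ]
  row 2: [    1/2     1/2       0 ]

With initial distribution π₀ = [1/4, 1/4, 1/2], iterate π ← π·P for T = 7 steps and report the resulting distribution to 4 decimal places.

t=0: π = [0.2500, 0.2500, 0.5000]
t=1: π = [0.3333, 0.4167, 0.2500]
t=2: π = [0.2639, 0.3611, 0.3750]
t=3: π = [0.3079, 0.3796, 0.3125]
t=4: π = [0.2828, 0.3735, 0.3438]
t=5: π = [0.2964, 0.3755, 0.3281]
t=6: π = [0.2892, 0.3748, 0.3359]
t=7: π = [0.2929, 0.3751, 0.3320]

π = [0.2929, 0.3751, 0.3320]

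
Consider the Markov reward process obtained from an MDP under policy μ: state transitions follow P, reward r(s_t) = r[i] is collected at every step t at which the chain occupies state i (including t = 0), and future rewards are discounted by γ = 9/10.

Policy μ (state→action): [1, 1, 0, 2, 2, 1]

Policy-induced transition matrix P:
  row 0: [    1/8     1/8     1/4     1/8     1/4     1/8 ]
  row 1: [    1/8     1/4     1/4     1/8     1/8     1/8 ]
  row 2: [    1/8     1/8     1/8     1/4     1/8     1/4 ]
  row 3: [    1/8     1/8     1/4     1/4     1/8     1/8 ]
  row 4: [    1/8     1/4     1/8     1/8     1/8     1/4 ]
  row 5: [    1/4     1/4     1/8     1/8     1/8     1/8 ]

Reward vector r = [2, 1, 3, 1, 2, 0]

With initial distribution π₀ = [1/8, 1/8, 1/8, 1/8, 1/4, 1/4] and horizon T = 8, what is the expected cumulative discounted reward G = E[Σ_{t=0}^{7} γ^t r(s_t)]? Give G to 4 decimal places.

G = 8.3889

t=0: π = [0.1250, 0.1250, 0.1250, 0.1250, 0.2500, 0.2500], E[r] = 1.3750, γ^t·E[r] = 1.375000, running G = 1.375000
t=1: π = [0.1563, 0.2031, 0.1719, 0.1563, 0.1406, 0.1719], E[r] = 1.4688, γ^t·E[r] = 1.321875, running G = 2.696875
t=2: π = [0.1465, 0.1895, 0.1895, 0.1660, 0.1445, 0.1641], E[r] = 1.5059, γ^t·E[r] = 1.219746, running G = 3.916621
t=3: π = [0.1455, 0.1873, 0.1877, 0.1694, 0.1433, 0.1667], E[r] = 1.4976, γ^t·E[r] = 1.091720, running G = 5.008341
t=4: π = [0.1458, 0.1872, 0.1878, 0.1696, 0.1432, 0.1664], E[r] = 1.4982, γ^t·E[r] = 0.982969, running G = 5.991310
t=5: π = [0.1458, 0.1871, 0.1878, 0.1697, 0.1432, 0.1664], E[r] = 1.4983, γ^t·E[r] = 0.884744, running G = 6.876054
t=6: π = [0.1458, 0.1871, 0.1878, 0.1697, 0.1432, 0.1664], E[r] = 1.4983, γ^t·E[r] = 0.796247, running G = 7.672301
t=7: π = [0.1458, 0.1871, 0.1878, 0.1697, 0.1432, 0.1664], E[r] = 1.4983, γ^t·E[r] = 0.716625, running G = 8.388926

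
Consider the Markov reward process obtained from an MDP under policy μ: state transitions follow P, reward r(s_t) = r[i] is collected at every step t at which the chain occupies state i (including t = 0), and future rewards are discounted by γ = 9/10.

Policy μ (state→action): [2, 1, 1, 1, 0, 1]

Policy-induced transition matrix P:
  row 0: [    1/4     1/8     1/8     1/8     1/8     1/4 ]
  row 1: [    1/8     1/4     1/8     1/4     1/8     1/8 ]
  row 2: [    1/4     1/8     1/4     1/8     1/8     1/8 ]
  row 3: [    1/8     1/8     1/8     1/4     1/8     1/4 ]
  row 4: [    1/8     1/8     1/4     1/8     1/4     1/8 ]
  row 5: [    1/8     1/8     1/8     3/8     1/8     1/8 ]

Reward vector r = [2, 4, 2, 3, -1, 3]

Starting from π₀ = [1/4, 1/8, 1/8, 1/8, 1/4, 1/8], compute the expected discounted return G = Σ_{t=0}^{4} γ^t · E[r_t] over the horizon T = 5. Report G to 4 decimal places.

t=0: π = [0.2500, 0.1250, 0.1250, 0.1250, 0.2500, 0.1250], E[r] = 1.7500, γ^t·E[r] = 1.750000, running G = 1.750000
t=1: π = [0.1719, 0.1406, 0.1719, 0.1875, 0.1563, 0.1719], E[r] = 2.1719, γ^t·E[r] = 1.954688, running G = 3.704688
t=2: π = [0.1680, 0.1426, 0.1660, 0.2090, 0.1445, 0.1699], E[r] = 2.2305, γ^t·E[r] = 1.806680, running G = 5.511367
t=3: π = [0.1667, 0.1428, 0.1638, 0.2114, 0.1431, 0.1721], E[r] = 2.2400, γ^t·E[r] = 1.632953, running G = 7.144320
t=4: π = [0.1663, 0.1429, 0.1634, 0.2123, 0.1429, 0.1723], E[r] = 2.2416, γ^t·E[r] = 1.470739, running G = 8.615059

G = 8.6151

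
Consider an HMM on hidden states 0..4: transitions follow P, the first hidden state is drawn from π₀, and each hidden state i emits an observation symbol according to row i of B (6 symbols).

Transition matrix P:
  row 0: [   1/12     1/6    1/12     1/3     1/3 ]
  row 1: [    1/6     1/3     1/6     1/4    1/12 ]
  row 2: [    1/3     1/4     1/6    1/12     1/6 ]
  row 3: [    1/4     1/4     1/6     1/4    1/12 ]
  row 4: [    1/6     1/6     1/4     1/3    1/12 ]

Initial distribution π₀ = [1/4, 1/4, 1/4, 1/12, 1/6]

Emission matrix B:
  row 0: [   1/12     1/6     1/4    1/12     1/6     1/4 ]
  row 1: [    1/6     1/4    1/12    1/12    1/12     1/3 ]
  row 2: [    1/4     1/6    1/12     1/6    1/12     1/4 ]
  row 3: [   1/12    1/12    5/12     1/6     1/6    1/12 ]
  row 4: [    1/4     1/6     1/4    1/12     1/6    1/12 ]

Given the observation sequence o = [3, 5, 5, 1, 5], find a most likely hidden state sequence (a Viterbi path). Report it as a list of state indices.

path = [2, 1, 1, 1, 1]

t=0: δ = [2.083e-02, 2.083e-02, 4.167e-02, 1.389e-02, 1.389e-02]  (obs o_0=3)
t=1: δ = [3.472e-03, 3.472e-03, 1.736e-03, 5.787e-04, 5.787e-04]  ψ = [2, 2, 2, 0, 0]  (obs o_1=5)
t=2: δ = [1.447e-04, 3.858e-04, 1.447e-04, 9.645e-05, 9.645e-05]  ψ = [1, 1, 1, 0, 0]  (obs o_2=5)
t=3: δ = [1.072e-05, 3.215e-05, 1.072e-05, 8.038e-06, 8.038e-06]  ψ = [1, 1, 1, 1, 0]  (obs o_3=1)
t=4: δ = [1.340e-06, 3.572e-06, 1.340e-06, 6.698e-07, 2.977e-07]  ψ = [1, 1, 1, 1, 0]  (obs o_4=5)
backtrack: best end state = 1; path = [2, 1, 1, 1, 1]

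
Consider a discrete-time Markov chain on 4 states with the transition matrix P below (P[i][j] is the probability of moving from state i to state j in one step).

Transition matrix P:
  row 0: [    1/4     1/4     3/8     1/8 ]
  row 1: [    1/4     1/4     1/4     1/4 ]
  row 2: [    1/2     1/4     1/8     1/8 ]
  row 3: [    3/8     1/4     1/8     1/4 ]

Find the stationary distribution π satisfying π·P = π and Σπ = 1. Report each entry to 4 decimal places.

π = [0.3321, 0.2500, 0.2393, 0.1786]

Balance equations π_j = Σ_i π_i·P[i][j]:
  π_0 = 1/4·π_0 + 1/4·π_1 + 1/2·π_2 + 3/8·π_3
  π_1 = 1/4·π_0 + 1/4·π_1 + 1/4·π_2 + 1/4·π_3
  π_2 = 3/8·π_0 + 1/4·π_1 + 1/8·π_2 + 1/8·π_3
  normalize: π_0 + π_1 + π_2 + π_3 = 1
Solving the linear system gives exactly π = [93/280, 1/4, 67/280, 5/28].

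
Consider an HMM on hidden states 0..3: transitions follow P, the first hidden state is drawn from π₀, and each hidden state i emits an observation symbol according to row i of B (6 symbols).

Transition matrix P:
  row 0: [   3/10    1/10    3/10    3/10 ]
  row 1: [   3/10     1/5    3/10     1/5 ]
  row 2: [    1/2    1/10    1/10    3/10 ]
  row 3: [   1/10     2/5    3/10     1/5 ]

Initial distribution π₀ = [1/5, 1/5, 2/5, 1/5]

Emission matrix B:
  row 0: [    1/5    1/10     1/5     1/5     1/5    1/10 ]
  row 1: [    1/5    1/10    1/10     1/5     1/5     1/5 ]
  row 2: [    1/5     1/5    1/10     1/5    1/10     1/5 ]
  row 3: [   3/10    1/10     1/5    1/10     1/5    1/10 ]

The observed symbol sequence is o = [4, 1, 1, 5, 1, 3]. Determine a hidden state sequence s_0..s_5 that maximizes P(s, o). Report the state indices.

path = [2, 0, 2, 0, 2, 0]

t=0: δ = [4.000e-02, 4.000e-02, 4.000e-02, 4.000e-02]  (obs o_0=4)
t=1: δ = [2.000e-03, 1.600e-03, 2.400e-03, 1.200e-03]  ψ = [2, 3, 0, 0]  (obs o_1=1)
t=2: δ = [1.200e-04, 4.800e-05, 1.200e-04, 7.200e-05]  ψ = [2, 3, 0, 2]  (obs o_2=1)
t=3: δ = [6.000e-06, 5.760e-06, 7.200e-06, 3.600e-06]  ψ = [2, 3, 0, 0]  (obs o_3=5)
t=4: δ = [3.600e-07, 1.440e-07, 3.600e-07, 2.160e-07]  ψ = [2, 3, 0, 2]  (obs o_4=1)
t=5: δ = [3.600e-08, 1.728e-08, 2.160e-08, 1.080e-08]  ψ = [2, 3, 0, 0]  (obs o_5=3)
backtrack: best end state = 0; path = [2, 0, 2, 0, 2, 0]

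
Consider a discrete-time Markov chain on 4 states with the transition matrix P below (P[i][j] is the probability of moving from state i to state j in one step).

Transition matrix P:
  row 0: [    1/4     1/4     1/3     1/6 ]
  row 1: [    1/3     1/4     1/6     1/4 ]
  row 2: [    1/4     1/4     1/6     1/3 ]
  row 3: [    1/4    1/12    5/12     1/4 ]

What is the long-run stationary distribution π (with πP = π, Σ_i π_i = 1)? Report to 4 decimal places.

π = [0.2674, 0.2082, 0.2739, 0.2505]

Balance equations π_j = Σ_i π_i·P[i][j]:
  π_0 = 1/4·π_0 + 1/3·π_1 + 1/4·π_2 + 1/4·π_3
  π_1 = 1/4·π_0 + 1/4·π_1 + 1/4·π_2 + 1/12·π_3
  π_2 = 1/3·π_0 + 1/6·π_1 + 1/6·π_2 + 5/12·π_3
  normalize: π_0 + π_1 + π_2 + π_3 = 1
Solving the linear system gives exactly π = [493/1844, 96/461, 505/1844, 231/922].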